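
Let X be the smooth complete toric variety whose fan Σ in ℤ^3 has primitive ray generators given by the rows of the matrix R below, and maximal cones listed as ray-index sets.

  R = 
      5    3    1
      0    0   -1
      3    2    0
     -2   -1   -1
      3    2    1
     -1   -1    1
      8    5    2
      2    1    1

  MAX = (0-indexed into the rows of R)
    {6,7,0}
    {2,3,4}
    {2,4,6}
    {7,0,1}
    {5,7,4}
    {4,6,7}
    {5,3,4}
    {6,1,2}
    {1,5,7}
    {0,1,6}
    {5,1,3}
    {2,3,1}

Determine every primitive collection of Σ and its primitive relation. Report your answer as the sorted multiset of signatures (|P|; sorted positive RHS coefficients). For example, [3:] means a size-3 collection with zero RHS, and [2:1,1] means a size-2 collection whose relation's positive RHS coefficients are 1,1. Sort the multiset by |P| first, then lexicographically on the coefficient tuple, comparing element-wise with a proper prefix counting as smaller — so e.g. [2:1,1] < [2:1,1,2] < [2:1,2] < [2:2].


Σ has 11 primitive collections:

  • {3,7}:  v_{3} + v_{7} = 0  ⟹  sig = [2:]
  • {0,3}:  v_{0} + v_{3} = v_{2}  ⟹  sig = [2:1]
  • {0,4}:  v_{0} + v_{4} = v_{6}  ⟹  sig = [2:1]
  • {1,4}:  v_{1} + v_{4} = v_{2}  ⟹  sig = [2:1]
  • {2,5}:  v_{2} + v_{5} = v_{7}  ⟹  sig = [2:1]
  • {2,7}:  v_{2} + v_{7} = v_{0}  ⟹  sig = [2:1]
  • {0,2}:  v_{0} + v_{2} = v_{1} + v_{6}  ⟹  sig = [2:1,1]
  • {3,6}:  v_{3} + v_{6} = v_{2} + v_{4}  ⟹  sig = [2:1,1]
  • {5,6}:  v_{5} + v_{6} = v_{4} + 2·v_{7}  ⟹  sig = [2:1,2]
  • {0,5}:  v_{0} + v_{5} = 2·v_{7}  ⟹  sig = [2:2]
  • {1,6,7}:  v_{1} + v_{6} + v_{7} = 2·v_{0}  ⟹  sig = [3:2]

so the primitive-relation signature multiset is
    [2:]
    [2:1]
    [2:1]
    [2:1]
    [2:1]
    [2:1]
    [2:1,1]
    [2:1,1]
    [2:1,2]
    [2:2]
    [3:2]


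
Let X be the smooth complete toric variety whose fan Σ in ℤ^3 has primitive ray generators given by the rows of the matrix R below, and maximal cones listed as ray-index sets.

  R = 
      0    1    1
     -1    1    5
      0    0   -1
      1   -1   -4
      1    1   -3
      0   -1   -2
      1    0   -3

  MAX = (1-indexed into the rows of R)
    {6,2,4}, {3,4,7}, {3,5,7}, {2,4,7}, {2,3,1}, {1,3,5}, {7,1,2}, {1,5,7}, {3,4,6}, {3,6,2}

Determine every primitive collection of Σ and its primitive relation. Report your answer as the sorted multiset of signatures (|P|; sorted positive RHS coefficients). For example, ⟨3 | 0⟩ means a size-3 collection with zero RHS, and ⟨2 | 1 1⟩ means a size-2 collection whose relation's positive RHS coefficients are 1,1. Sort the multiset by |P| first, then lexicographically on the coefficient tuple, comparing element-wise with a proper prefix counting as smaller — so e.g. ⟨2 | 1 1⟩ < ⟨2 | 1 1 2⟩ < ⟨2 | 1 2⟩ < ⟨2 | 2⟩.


Δ(Σ) — 7 vertices, 9 min non-faces:

  {1,4}:  v_{1} + v_{4} = v_{7}  ⇒ sig = ⟨2 | 1⟩
  {1,6}:  v_{1} + v_{6} = v_{3}  ⇒ sig = ⟨2 | 1⟩
  {6,7}:  v_{6} + v_{7} = v_{3} + v_{4}  ⇒ sig = ⟨2 | 1 1⟩
  {4,5}:  v_{4} + v_{5} = v_{3} + 2·v_{7}  ⇒ sig = ⟨2 | 1 2⟩
  {5,6}:  v_{5} + v_{6} = 2·v_{3} + v_{7}  ⇒ sig = ⟨2 | 1 2⟩
  {2,5}:  v_{2} + v_{5} = 2·v_{1}  ⇒ sig = ⟨2 | 2⟩
  {2,3,4}:  v_{2} + v_{3} + v_{4} = 0  ⇒ sig = ⟨3 | 0⟩
  {1,3,7}:  v_{1} + v_{3} + v_{7} = v_{5}  ⇒ sig = ⟨3 | 1⟩
  {2,3,7}:  v_{2} + v_{3} + v_{7} = v_{1}  ⇒ sig = ⟨3 | 1⟩

Sorted signature multiset PRS(X):
    ⟨2 | 1⟩
    ⟨2 | 1⟩
    ⟨2 | 1 1⟩
    ⟨2 | 1 2⟩
    ⟨2 | 1 2⟩
    ⟨2 | 2⟩
    ⟨3 | 0⟩
    ⟨3 | 1⟩
    ⟨3 | 1⟩


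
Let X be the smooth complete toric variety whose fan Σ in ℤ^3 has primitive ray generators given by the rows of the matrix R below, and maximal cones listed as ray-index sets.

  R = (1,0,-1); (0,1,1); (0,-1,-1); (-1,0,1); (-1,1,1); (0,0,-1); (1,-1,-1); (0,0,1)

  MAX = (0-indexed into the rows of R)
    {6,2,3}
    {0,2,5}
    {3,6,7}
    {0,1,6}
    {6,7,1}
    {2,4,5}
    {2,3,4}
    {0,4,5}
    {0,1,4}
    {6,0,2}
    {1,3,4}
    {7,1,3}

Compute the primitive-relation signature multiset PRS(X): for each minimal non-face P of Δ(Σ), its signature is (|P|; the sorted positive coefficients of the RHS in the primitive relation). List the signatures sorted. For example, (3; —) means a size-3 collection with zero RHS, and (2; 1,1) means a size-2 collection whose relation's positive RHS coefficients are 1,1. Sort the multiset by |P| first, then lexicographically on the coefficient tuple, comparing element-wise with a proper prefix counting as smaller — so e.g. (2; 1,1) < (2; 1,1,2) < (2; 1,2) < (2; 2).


Primitive collections (12):

  {0,3}:  v_{0} + v_{3} = 0  →  sig = (2; —)
  {1,2}:  v_{1} + v_{2} = 0  →  sig = (2; —)
  {4,6}:  v_{4} + v_{6} = 0  →  sig = (2; —)
  {5,7}:  v_{5} + v_{7} = 0  →  sig = (2; —)
  {0,7}:  v_{0} + v_{7} = v_{1} + v_{6}  →  sig = (2; 1,1)
  {1,5}:  v_{1} + v_{5} = v_{0} + v_{4}  →  sig = (2; 1,1)
  {2,7}:  v_{2} + v_{7} = v_{3} + v_{6}  →  sig = (2; 1,1)
  {3,5}:  v_{3} + v_{5} = v_{2} + v_{4}  →  sig = (2; 1,1)
  {4,7}:  v_{4} + v_{7} = v_{1} + v_{3}  →  sig = (2; 1,1)
  {5,6}:  v_{5} + v_{6} = v_{0} + v_{2}  →  sig = (2; 1,1)
  {0,2,4}:  v_{0} + v_{2} + v_{4} = v_{5}  →  sig = (3; 1)
  {1,3,6}:  v_{1} + v_{3} + v_{6} = v_{7}  →  sig = (3; 1)

Hence PRS(X_Σ) =
    |P|=2: 10 collections, coeffs (), (), (), (), (1,1), (1,1), (1,1), (1,1), (1,1), (1,1)
    |P|=3: 2 collections, coeffs (1), (1)


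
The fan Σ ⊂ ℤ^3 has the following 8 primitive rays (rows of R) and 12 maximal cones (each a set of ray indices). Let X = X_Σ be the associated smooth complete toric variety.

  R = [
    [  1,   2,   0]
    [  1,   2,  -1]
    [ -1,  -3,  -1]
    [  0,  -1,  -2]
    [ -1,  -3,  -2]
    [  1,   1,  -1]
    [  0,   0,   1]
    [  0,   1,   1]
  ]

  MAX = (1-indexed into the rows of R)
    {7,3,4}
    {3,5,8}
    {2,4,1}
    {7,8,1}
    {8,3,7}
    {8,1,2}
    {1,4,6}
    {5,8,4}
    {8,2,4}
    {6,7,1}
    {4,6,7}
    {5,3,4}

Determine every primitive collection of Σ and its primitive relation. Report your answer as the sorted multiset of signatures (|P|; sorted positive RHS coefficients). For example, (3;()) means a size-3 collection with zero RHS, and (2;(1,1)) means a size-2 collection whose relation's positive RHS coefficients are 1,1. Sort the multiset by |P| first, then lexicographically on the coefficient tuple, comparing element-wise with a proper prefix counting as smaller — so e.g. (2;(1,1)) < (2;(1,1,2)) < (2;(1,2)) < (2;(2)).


Δ(Σ) — 8 vertices, 14 min non-faces:

  {1,5}:  v_{1} + v_{5} = v_{4}  so sig = (2;(1))
  {2,3}:  v_{2} + v_{3} = v_{4}  so sig = (2;(1))
  {2,7}:  v_{2} + v_{7} = v_{1}  so sig = (2;(1))
  {5,7}:  v_{5} + v_{7} = v_{3}  so sig = (2;(1))
  {6,8}:  v_{6} + v_{8} = v_{1}  so sig = (2;(1))
  {1,3}:  v_{1} + v_{3} = v_{4} + v_{7}  so sig = (2;(1,1))
  {2,5}:  v_{2} + v_{5} = 2·v_{4} + v_{8}  so sig = (2;(1,2))
  {2,6}:  v_{2} + v_{6} = 2·v_{1} + v_{4}  so sig = (2;(1,2))
  {5,6}:  v_{5} + v_{6} = 2·v_{4} + v_{7}  so sig = (2;(1,2))
  {3,6}:  v_{3} + v_{6} = 2·v_{4} + 2·v_{7}  so sig = (2;(2,2))
  {4,7,8}:  v_{4} + v_{7} + v_{8} = 0  so sig = (3;())
  {1,4,7}:  v_{1} + v_{4} + v_{7} = v_{6}  so sig = (3;(1))
  {1,4,8}:  v_{1} + v_{4} + v_{8} = v_{2}  so sig = (3;(1))
  {3,4,8}:  v_{3} + v_{4} + v_{8} = v_{5}  so sig = (3;(1))

so the primitive-relation signature multiset is
    (2;(1))
    (2;(1))
    (2;(1))
    (2;(1))
    (2;(1))
    (2;(1,1))
    (2;(1,2))
    (2;(1,2))
    (2;(1,2))
    (2;(2,2))
    (3;())
    (3;(1))
    (3;(1))
    (3;(1))


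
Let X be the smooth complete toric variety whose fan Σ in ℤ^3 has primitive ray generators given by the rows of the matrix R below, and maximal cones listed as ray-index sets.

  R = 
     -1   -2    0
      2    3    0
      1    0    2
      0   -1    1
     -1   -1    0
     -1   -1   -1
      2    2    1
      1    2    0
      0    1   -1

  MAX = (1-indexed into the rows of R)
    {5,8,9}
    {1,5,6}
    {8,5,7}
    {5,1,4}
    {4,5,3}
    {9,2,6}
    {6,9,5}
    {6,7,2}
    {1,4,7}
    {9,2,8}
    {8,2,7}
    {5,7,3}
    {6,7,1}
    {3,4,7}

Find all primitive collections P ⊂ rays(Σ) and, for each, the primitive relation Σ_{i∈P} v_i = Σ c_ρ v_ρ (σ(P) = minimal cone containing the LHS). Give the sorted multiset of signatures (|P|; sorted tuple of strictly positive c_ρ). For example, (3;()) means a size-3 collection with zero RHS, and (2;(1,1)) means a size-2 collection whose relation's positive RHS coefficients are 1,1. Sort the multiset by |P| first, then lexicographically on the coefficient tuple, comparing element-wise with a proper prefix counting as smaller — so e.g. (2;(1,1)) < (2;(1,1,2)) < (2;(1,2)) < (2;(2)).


|primitive collections| = 18. Relations:

  P={1,8}:  v_{1} + v_{8} = 0  ⇒ sig = (2;())
  P={4,9}:  v_{4} + v_{9} = 0  ⇒ sig = (2;())
  P={1,9}:  v_{1} + v_{9} = v_{6}  ⇒ sig = (2;(1))
  P={2,4}:  v_{2} + v_{4} = v_{7}  ⇒ sig = (2;(1))
  P={2,5}:  v_{2} + v_{5} = v_{8}  ⇒ sig = (2;(1))
  P={3,6}:  v_{3} + v_{6} = v_{4}  ⇒ sig = (2;(1))
  P={4,6}:  v_{4} + v_{6} = v_{1}  ⇒ sig = (2;(1))
  P={6,8}:  v_{6} + v_{8} = v_{9}  ⇒ sig = (2;(1))
  P={7,9}:  v_{7} + v_{9} = v_{2}  ⇒ sig = (2;(1))
  P={1,2}:  v_{1} + v_{2} = v_{6} + v_{7}  ⇒ sig = (2;(1,1))
  P={3,9}:  v_{3} + v_{9} = v_{5} + v_{7}  ⇒ sig = (2;(1,1))
  P={4,8}:  v_{4} + v_{8} = v_{5} + v_{7}  ⇒ sig = (2;(1,1))
  P={2,3}:  v_{2} + v_{3} = v_{5} + 2·v_{7}  ⇒ sig = (2;(1,2))
  P={1,3}:  v_{1} + v_{3} = 2·v_{4}  ⇒ sig = (2;(2))
  P={3,8}:  v_{3} + v_{8} = 2·v_{5} + 2·v_{7}  ⇒ sig = (2;(2,2))
  P={5,6,7}:  v_{5} + v_{6} + v_{7} = 0  ⇒ sig = (3;())
  P={1,5,7}:  v_{1} + v_{5} + v_{7} = v_{4}  ⇒ sig = (3;(1))
  P={4,5,7}:  v_{4} + v_{5} + v_{7} = v_{3}  ⇒ sig = (3;(1))

so the primitive-relation signature multiset is
{ (2;()) ×2,  (2;(1)) ×7,  (2;(1,1)) ×3,  (2;(1,2)),  (2;(2)),  (2;(2,2)),  (3;()),  (3;(1)) ×2 }


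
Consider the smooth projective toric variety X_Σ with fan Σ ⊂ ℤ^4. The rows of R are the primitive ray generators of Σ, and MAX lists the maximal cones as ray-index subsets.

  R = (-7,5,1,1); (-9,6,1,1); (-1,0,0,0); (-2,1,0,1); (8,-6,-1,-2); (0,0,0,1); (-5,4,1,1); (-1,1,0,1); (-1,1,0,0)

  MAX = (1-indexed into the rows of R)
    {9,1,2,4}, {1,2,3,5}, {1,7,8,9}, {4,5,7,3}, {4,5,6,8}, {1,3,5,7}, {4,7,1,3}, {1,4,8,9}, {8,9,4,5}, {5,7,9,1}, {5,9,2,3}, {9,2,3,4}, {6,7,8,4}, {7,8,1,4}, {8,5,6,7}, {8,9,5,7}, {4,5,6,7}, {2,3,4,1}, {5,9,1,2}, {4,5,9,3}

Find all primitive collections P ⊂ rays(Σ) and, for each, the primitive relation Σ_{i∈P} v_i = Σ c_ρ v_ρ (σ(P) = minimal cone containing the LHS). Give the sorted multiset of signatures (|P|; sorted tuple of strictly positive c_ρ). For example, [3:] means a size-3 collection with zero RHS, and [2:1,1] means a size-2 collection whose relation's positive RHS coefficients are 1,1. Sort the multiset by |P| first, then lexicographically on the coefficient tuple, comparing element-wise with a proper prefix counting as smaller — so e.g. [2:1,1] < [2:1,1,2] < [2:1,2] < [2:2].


14 collections generate NE(X_Σ); each relation:

  {3,8}:  v_{3} + v_{8} = v_{4}  →  sig = [2:1]
  {6,9}:  v_{6} + v_{9} = v_{8}  →  sig = [2:1]
  {1,6}:  v_{1} + v_{6} = v_{4} + v_{7}  →  sig = [2:1,1]
  {2,6}:  v_{2} + v_{6} = v_{1} + v_{4}  →  sig = [2:1,1]
  {2,8}:  v_{2} + v_{8} = v_{1} + v_{4} + v_{9}  →  sig = [2:1,1,1]
  {3,6}:  v_{3} + v_{6} = 2·v_{4} + v_{5} + v_{7}  →  sig = [2:1,1,2]
  {2,7}:  v_{2} + v_{7} = 2·v_{1}  →  sig = [2:2]
  {1,5,8}:  v_{1} + v_{5} + v_{8} = 0  →  sig = [3:]
  {1,3,9}:  v_{1} + v_{3} + v_{9} = v_{2}  →  sig = [3:1]
  {1,4,5}:  v_{1} + v_{4} + v_{5} = v_{3}  →  sig = [3:1]
  {3,7,9}:  v_{3} + v_{7} + v_{9} = v_{1}  →  sig = [3:1]
  {4,7,9}:  v_{4} + v_{7} + v_{9} = v_{1} + v_{8}  →  sig = [3:1,1]
  {2,4,5}:  v_{2} + v_{4} + v_{5} = 2·v_{3} + v_{9}  →  sig = [3:1,2]
  {4,5,7,8}:  v_{4} + v_{5} + v_{7} + v_{8} = v_{6}  →  sig = [4:1]

Sorted signature multiset PRS(X):
    [2:1]
    [2:1]
    [2:1,1]
    [2:1,1]
    [2:1,1,1]
    [2:1,1,2]
    [2:2]
    [3:]
    [3:1]
    [3:1]
    [3:1]
    [3:1,1]
    [3:1,2]
    [4:1]


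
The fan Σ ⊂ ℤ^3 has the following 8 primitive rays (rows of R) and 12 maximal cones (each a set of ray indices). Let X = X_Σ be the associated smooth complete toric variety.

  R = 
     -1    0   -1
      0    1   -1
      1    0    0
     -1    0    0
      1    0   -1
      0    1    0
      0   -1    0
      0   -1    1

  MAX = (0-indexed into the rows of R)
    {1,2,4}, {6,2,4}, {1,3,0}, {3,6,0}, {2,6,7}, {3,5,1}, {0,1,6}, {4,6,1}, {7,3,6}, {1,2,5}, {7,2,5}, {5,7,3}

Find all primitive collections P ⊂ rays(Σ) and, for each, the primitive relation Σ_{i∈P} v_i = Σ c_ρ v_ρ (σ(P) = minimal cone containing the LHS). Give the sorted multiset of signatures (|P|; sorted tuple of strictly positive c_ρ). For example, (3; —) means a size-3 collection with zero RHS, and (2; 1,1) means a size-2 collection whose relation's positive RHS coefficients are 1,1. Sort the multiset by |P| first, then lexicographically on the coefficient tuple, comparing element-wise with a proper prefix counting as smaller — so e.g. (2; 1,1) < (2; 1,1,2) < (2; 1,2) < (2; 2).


12 collections generate NE(X_Σ); each relation:

  • {1,7}:  v_{1} + v_{7} = 0  ⟹  sig = (2; —)
  • {2,3}:  v_{2} + v_{3} = 0  ⟹  sig = (2; —)
  • {5,6}:  v_{5} + v_{6} = 0  ⟹  sig = (2; —)
  • {0,2}:  v_{0} + v_{2} = v_{1} + v_{6}  ⟹  sig = (2; 1,1)
  • {0,5}:  v_{0} + v_{5} = v_{1} + v_{3}  ⟹  sig = (2; 1,1)
  • {0,7}:  v_{0} + v_{7} = v_{3} + v_{6}  ⟹  sig = (2; 1,1)
  • {3,4}:  v_{3} + v_{4} = v_{1} + v_{6}  ⟹  sig = (2; 1,1)
  • {4,5}:  v_{4} + v_{5} = v_{1} + v_{2}  ⟹  sig = (2; 1,1)
  • {4,7}:  v_{4} + v_{7} = v_{2} + v_{6}  ⟹  sig = (2; 1,1)
  • {0,4}:  v_{0} + v_{4} = 2·v_{1} + 2·v_{6}  ⟹  sig = (2; 2,2)
  • {1,2,6}:  v_{1} + v_{2} + v_{6} = v_{4}  ⟹  sig = (3; 1)
  • {1,3,6}:  v_{1} + v_{3} + v_{6} = v_{0}  ⟹  sig = (3; 1)

Signatures (|P|; sorted positive RHS coefficients), sorted:
[(2; —), (2; —), (2; —), (2; 1,1), (2; 1,1), (2; 1,1), (2; 1,1), (2; 1,1), (2; 1,1), (2; 2,2), (3; 1), (3; 1)]


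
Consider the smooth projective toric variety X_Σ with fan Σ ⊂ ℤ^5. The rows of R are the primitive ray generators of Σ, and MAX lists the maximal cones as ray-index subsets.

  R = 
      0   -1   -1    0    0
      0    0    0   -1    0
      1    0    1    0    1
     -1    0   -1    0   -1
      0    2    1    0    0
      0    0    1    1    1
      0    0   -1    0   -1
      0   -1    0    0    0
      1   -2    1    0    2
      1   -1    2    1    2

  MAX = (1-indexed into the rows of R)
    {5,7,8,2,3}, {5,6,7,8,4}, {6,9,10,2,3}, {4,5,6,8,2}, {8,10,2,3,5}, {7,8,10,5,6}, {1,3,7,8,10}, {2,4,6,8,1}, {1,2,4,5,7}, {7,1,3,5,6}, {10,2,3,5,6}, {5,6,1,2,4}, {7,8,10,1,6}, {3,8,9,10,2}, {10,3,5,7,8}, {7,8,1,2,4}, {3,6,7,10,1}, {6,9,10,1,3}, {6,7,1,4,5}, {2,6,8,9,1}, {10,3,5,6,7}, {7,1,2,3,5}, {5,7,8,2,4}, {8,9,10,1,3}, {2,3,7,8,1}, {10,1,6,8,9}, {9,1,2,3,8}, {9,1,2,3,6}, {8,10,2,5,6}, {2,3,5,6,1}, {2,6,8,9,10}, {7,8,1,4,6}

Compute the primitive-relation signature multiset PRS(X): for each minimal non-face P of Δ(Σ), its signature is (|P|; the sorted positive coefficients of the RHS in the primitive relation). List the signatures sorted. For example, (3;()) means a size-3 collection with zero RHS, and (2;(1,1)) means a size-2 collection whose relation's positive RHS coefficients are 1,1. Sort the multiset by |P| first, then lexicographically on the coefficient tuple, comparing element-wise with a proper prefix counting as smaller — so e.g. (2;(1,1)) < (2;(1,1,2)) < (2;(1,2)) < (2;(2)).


Primitive collections (11):

  {3,4}:  v_{3} + v_{4} = 0 — sig = (2;())
  {4,10}:  v_{4} + v_{10} = v_{6} + v_{8} — sig = (2;(1,1))
  {5,9}:  v_{5} + v_{9} = v_{2} + v_{3} + v_{6} — sig = (2;(1,1,1))
  {7,9}:  v_{7} + v_{9} = v_{1} + v_{3} + v_{8} — sig = (2;(1,1,1))
  {4,9}:  v_{4} + v_{9} = v_{1} + v_{2} + v_{6} + v_{8} — sig = (2;(1,1,1,1))
  {1,5,8}:  v_{1} + v_{5} + v_{8} = 0 — sig = (3;())
  {2,6,7}:  v_{2} + v_{6} + v_{7} = 0 — sig = (3;())
  {1,2,10}:  v_{1} + v_{2} + v_{10} = v_{9} — sig = (3;(1))
  {3,6,8}:  v_{3} + v_{6} + v_{8} = v_{10} — sig = (3;(1))
  {1,5,10}:  v_{1} + v_{5} + v_{10} = v_{3} + v_{6} — sig = (3;(1,1))
  {2,7,10}:  v_{2} + v_{7} + v_{10} = v_{3} + v_{8} — sig = (3;(1,1))

Sorted signature multiset PRS(X):
{ (2;()),  (2;(1,1)),  (2;(1,1,1)) ×2,  (2;(1,1,1,1)),  (3;()) ×2,  (3;(1)) ×2,  (3;(1,1)) ×2 }


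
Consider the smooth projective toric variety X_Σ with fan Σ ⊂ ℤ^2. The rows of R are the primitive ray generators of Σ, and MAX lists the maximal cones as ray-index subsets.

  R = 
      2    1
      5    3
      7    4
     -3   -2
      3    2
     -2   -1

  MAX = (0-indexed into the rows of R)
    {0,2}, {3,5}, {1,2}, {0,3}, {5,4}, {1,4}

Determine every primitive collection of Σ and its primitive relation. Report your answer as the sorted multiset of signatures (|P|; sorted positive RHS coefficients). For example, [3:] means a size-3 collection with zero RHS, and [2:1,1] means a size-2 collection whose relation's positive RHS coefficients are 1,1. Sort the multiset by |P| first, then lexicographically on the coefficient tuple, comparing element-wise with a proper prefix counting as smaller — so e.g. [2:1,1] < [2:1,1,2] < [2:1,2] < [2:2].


Σ has 9 primitive collections:

  {0,5}:  v_{0} + v_{5} = 0  ⇒ sig = [2:]
  {3,4}:  v_{3} + v_{4} = 0  ⇒ sig = [2:]
  {0,1}:  v_{0} + v_{1} = v_{2}  ⇒ sig = [2:1]
  {0,4}:  v_{0} + v_{4} = v_{1}  ⇒ sig = [2:1]
  {1,3}:  v_{1} + v_{3} = v_{0}  ⇒ sig = [2:1]
  {1,5}:  v_{1} + v_{5} = v_{4}  ⇒ sig = [2:1]
  {2,5}:  v_{2} + v_{5} = v_{1}  ⇒ sig = [2:1]
  {2,3}:  v_{2} + v_{3} = 2·v_{0}  ⇒ sig = [2:2]
  {2,4}:  v_{2} + v_{4} = 2·v_{1}  ⇒ sig = [2:2]

Signatures (|P|; sorted positive RHS coefficients), sorted:
    [2:]
    [2:]
    [2:1]
    [2:1]
    [2:1]
    [2:1]
    [2:1]
    [2:2]
    [2:2]


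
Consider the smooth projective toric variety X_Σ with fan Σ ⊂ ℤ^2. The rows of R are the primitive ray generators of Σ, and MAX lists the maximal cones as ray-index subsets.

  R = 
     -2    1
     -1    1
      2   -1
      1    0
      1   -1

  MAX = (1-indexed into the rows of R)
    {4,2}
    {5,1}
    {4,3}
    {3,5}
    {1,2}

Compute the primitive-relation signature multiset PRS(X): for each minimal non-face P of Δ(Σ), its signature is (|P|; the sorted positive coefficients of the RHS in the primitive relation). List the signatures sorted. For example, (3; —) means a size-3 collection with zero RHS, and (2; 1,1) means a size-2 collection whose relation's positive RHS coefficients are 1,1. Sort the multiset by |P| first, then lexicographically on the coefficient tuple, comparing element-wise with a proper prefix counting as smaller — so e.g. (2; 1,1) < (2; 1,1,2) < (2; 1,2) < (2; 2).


Primitive collections (5):

  P = {1,3}:  v_{1} + v_{3} = 0  so sig = (2; —)
  P = {2,5}:  v_{2} + v_{5} = 0  so sig = (2; —)
  P = {1,4}:  v_{1} + v_{4} = v_{2}  so sig = (2; 1)
  P = {2,3}:  v_{2} + v_{3} = v_{4}  so sig = (2; 1)
  P = {4,5}:  v_{4} + v_{5} = v_{3}  so sig = (2; 1)

Sorted signature multiset PRS(X):
{ (2; —) ×2,  (2; 1) ×3 }


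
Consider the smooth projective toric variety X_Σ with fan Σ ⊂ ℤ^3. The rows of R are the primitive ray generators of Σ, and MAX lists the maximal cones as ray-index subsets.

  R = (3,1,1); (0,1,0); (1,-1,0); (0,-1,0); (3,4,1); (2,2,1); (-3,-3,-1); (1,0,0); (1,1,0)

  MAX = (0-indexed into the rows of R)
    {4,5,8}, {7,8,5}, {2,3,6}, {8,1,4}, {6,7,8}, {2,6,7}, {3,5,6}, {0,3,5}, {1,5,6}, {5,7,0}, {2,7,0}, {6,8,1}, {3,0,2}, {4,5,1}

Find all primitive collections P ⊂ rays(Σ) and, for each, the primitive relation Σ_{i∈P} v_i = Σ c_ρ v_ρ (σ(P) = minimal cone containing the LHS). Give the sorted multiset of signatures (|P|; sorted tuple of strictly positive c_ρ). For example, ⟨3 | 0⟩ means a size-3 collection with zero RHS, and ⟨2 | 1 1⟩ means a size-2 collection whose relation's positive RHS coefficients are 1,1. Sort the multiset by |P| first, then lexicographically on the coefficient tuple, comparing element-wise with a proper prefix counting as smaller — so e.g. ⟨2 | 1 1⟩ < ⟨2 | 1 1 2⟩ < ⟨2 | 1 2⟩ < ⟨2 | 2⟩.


Minimal non-faces — 18 found among 9 rays, 14 max cones:

  {1,3}:  v_{1} + v_{3} = 0  ⇒ sig = ⟨2 | 0⟩
  {1,2}:  v_{1} + v_{2} = v_{7}  ⇒ sig = ⟨2 | 1⟩
  {1,7}:  v_{1} + v_{7} = v_{8}  ⇒ sig = ⟨2 | 1⟩
  {2,5}:  v_{2} + v_{5} = v_{0}  ⇒ sig = ⟨2 | 1⟩
  {3,7}:  v_{3} + v_{7} = v_{2}  ⇒ sig = ⟨2 | 1⟩
  {3,8}:  v_{3} + v_{8} = v_{7}  ⇒ sig = ⟨2 | 1⟩
  {4,6}:  v_{4} + v_{6} = v_{1}  ⇒ sig = ⟨2 | 1⟩
  {0,1}:  v_{0} + v_{1} = v_{5} + v_{7}  ⇒ sig = ⟨2 | 1 1⟩
  {3,4}:  v_{3} + v_{4} = v_{5} + v_{8}  ⇒ sig = ⟨2 | 1 1⟩
  {2,4}:  v_{2} + v_{4} = v_{5} + v_{7} + v_{8}  ⇒ sig = ⟨2 | 1 1 1⟩
  {0,4}:  v_{0} + v_{4} = 2·v_{5} + v_{7} + v_{8}  ⇒ sig = ⟨2 | 1 1 2⟩
  {0,8}:  v_{0} + v_{8} = v_{5} + 2·v_{7}  ⇒ sig = ⟨2 | 1 2⟩
  {4,7}:  v_{4} + v_{7} = v_{5} + 2·v_{8}  ⇒ sig = ⟨2 | 1 2⟩
  {0,6}:  v_{0} + v_{6} = 2·v_{3}  ⇒ sig = ⟨2 | 2⟩
  {2,8}:  v_{2} + v_{8} = 2·v_{7}  ⇒ sig = ⟨2 | 2⟩
  {5,6,8}:  v_{5} + v_{6} + v_{8} = 0  ⇒ sig = ⟨3 | 0⟩
  {1,5,8}:  v_{1} + v_{5} + v_{8} = v_{4}  ⇒ sig = ⟨3 | 1⟩
  {5,6,7}:  v_{5} + v_{6} + v_{7} = v_{3}  ⇒ sig = ⟨3 | 1⟩

Sorted signature multiset PRS(X):
    |P|=2: 15 collections, coeffs (), (1), (1), (1), (1), (1), (1), (1,1), (1,1), (1,1,1), (1,1,2), (1,2), (1,2), (2), (2)
    |P|=3: 3 collections, coeffs (), (1), (1)


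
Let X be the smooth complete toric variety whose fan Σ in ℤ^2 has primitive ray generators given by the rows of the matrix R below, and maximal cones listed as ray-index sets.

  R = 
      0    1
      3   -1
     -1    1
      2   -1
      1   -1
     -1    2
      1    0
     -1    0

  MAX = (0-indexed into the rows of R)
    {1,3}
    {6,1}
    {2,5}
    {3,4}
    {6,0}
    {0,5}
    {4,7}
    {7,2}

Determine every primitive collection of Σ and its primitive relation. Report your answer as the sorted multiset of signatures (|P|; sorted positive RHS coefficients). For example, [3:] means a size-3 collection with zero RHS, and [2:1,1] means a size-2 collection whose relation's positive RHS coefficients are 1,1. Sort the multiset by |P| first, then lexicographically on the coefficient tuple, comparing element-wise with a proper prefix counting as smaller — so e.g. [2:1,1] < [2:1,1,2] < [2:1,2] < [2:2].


20 minimal non-faces of Δ(Σ) (on 8 rays):

  P={2,4}:  v_{2} + v_{4} = 0 ; sig = [2:]
  P={6,7}:  v_{6} + v_{7} = 0 ; sig = [2:]
  P={0,2}:  v_{0} + v_{2} = v_{5} ; sig = [2:1]
  P={0,4}:  v_{0} + v_{4} = v_{6} ; sig = [2:1]
  P={0,7}:  v_{0} + v_{7} = v_{2} ; sig = [2:1]
  P={1,7}:  v_{1} + v_{7} = v_{3} ; sig = [2:1]
  P={2,3}:  v_{2} + v_{3} = v_{6} ; sig = [2:1]
  P={2,6}:  v_{2} + v_{6} = v_{0} ; sig = [2:1]
  P={3,6}:  v_{3} + v_{6} = v_{1} ; sig = [2:1]
  P={3,7}:  v_{3} + v_{7} = v_{4} ; sig = [2:1]
  P={4,5}:  v_{4} + v_{5} = v_{0} ; sig = [2:1]
  P={4,6}:  v_{4} + v_{6} = v_{3} ; sig = [2:1]
  P={3,5}:  v_{3} + v_{5} = v_{0} + v_{6} ; sig = [2:1,1]
  P={1,5}:  v_{1} + v_{5} = v_{0} + 2·v_{6} ; sig = [2:1,2]
  P={0,3}:  v_{0} + v_{3} = 2·v_{6} ; sig = [2:2]
  P={1,2}:  v_{1} + v_{2} = 2·v_{6} ; sig = [2:2]
  P={1,4}:  v_{1} + v_{4} = 2·v_{3} ; sig = [2:2]
  P={5,6}:  v_{5} + v_{6} = 2·v_{0} ; sig = [2:2]
  P={5,7}:  v_{5} + v_{7} = 2·v_{2} ; sig = [2:2]
  P={0,1}:  v_{0} + v_{1} = 3·v_{6} ; sig = [2:3]

Hence PRS(X_Σ) =
[[2:], [2:], [2:1], [2:1], [2:1], [2:1], [2:1], [2:1], [2:1], [2:1], [2:1], [2:1], [2:1,1], [2:1,2], [2:2], [2:2], [2:2], [2:2], [2:2], [2:3]]


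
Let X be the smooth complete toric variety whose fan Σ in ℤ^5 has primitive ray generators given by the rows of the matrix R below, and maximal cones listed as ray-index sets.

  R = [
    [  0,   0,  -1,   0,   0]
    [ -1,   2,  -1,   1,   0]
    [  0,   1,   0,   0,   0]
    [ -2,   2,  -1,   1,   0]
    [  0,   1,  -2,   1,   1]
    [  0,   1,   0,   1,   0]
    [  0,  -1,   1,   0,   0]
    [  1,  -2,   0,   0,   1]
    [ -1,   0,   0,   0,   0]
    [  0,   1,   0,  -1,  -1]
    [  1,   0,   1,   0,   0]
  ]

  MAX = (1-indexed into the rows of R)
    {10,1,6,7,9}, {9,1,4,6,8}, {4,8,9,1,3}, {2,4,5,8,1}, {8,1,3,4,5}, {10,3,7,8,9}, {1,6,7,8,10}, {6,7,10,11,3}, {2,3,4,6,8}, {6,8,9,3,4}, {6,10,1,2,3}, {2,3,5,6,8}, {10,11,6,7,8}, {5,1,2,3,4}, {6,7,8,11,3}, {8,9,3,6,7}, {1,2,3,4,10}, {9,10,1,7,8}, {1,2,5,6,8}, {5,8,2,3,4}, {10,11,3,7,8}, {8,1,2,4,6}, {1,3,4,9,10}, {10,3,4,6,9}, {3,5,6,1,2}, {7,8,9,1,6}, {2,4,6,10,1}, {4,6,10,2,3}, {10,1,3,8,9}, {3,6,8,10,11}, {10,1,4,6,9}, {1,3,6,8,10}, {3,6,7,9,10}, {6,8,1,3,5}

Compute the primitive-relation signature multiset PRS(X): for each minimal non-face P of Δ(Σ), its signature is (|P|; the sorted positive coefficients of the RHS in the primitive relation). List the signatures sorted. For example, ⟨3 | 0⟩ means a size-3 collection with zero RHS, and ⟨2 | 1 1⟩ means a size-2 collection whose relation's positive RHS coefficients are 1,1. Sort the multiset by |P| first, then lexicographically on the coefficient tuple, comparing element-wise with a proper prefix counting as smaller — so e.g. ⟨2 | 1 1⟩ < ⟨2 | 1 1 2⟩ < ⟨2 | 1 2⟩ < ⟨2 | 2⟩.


20 collections generate NE(X_Σ); each relation:

  • {2,9}:  v_{2} + v_{9} = v_{4} ; sig = ⟨2 | 1⟩
  • {2,7}:  v_{2} + v_{7} = v_{6} + v_{9} ; sig = ⟨2 | 1 1⟩
  • {2,11}:  v_{2} + v_{11} = v_{3} + v_{6} ; sig = ⟨2 | 1 1⟩
  • {5,7}:  v_{5} + v_{7} = v_{2} + v_{8} ; sig = ⟨2 | 1 1⟩
  • {9,11}:  v_{9} + v_{11} = v_{3} + v_{7} ; sig = ⟨2 | 1 1⟩
  • {1,11}:  v_{1} + v_{11} = v_{6} + v_{8} + v_{10} ; sig = ⟨2 | 1 1 1⟩
  • {4,11}:  v_{4} + v_{11} = v_{3} + v_{6} + v_{9} ; sig = ⟨2 | 1 1 1⟩
  • {5,9}:  v_{5} + v_{9} = v_{1} + v_{3} + v_{4} + v_{8} ; sig = ⟨2 | 1 1 1 1⟩
  • {5,11}:  v_{5} + v_{11} = v_{1} + 2·v_{3} + v_{6} + v_{8} ; sig = ⟨2 | 1 1 1 2⟩
  • {4,7}:  v_{4} + v_{7} = v_{6} + 2·v_{9} ; sig = ⟨2 | 1 2⟩
  • {5,10}:  v_{5} + v_{10} = 2·v_{1} + 2·v_{3} ; sig = ⟨2 | 2 2⟩
  • {1,3,7}:  v_{1} + v_{3} + v_{7} = 0 ; sig = ⟨3 | 0⟩
  • {2,8,10}:  v_{2} + v_{8} + v_{10} = v_{1} + v_{3} ; sig = ⟨3 | 1 1⟩
  • {4,8,10}:  v_{4} + v_{8} + v_{10} = v_{1} + v_{3} + v_{9} ; sig = ⟨3 | 1 1 1⟩
  • {4,5,6}:  v_{4} + v_{5} + v_{6} = 3·v_{2} + v_{8} ; sig = ⟨3 | 1 3⟩
  • {6,8,9,10}:  v_{6} + v_{8} + v_{9} + v_{10} = 0 ; sig = ⟨4 | 0⟩
  • {1,2,3,8}:  v_{1} + v_{2} + v_{3} + v_{8} = v_{5} ; sig = ⟨4 | 1⟩
  • {1,3,6,9}:  v_{1} + v_{3} + v_{6} + v_{9} = v_{2} ; sig = ⟨4 | 1⟩
  • {1,3,4,6}:  v_{1} + v_{3} + v_{4} + v_{6} = 2·v_{2} ; sig = ⟨4 | 2⟩
  • {3,6,7,8,10}:  v_{3} + v_{6} + v_{7} + v_{8} + v_{10} = v_{11} ; sig = ⟨5 | 1⟩

Sorted signature multiset PRS(X):
[⟨2 | 1⟩, ⟨2 | 1 1⟩, ⟨2 | 1 1⟩, ⟨2 | 1 1⟩, ⟨2 | 1 1⟩, ⟨2 | 1 1 1⟩, ⟨2 | 1 1 1⟩, ⟨2 | 1 1 1 1⟩, ⟨2 | 1 1 1 2⟩, ⟨2 | 1 2⟩, ⟨2 | 2 2⟩, ⟨3 | 0⟩, ⟨3 | 1 1⟩, ⟨3 | 1 1 1⟩, ⟨3 | 1 3⟩, ⟨4 | 0⟩, ⟨4 | 1⟩, ⟨4 | 1⟩, ⟨4 | 2⟩, ⟨5 | 1⟩]


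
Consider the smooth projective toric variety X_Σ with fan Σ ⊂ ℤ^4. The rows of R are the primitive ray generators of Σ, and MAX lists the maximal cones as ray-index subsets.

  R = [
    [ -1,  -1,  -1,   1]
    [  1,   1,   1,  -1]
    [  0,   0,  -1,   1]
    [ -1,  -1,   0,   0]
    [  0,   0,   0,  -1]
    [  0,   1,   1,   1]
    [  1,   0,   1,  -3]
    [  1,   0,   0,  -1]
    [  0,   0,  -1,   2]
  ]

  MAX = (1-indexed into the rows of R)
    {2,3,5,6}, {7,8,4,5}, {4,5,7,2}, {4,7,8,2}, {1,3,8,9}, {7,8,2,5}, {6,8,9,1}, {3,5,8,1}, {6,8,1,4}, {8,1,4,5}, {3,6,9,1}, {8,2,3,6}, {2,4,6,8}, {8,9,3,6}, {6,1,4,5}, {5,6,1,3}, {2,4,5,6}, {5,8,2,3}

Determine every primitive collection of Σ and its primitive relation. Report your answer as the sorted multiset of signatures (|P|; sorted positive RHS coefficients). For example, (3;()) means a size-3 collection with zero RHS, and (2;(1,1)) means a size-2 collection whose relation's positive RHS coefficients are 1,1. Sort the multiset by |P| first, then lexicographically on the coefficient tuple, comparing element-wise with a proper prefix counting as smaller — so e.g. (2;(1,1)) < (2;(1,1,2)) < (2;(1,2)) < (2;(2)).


Minimal non-faces — 12 found among 9 rays, 18 max cones:

  • {1,2}:  v_{1} + v_{2} = 0  so sig = (2;())
  • {3,4}:  v_{3} + v_{4} = v_{1}  so sig = (2;(1))
  • {5,9}:  v_{5} + v_{9} = v_{3}  so sig = (2;(1))
  • {7,9}:  v_{7} + v_{9} = v_{8}  so sig = (2;(1))
  • {3,7}:  v_{3} + v_{7} = v_{5} + v_{8}  so sig = (2;(1,1))
  • {1,7}:  v_{1} + v_{7} = v_{4} + v_{5} + v_{8}  so sig = (2;(1,1,1))
  • {2,9}:  v_{2} + v_{9} = v_{3} + v_{6} + v_{8}  so sig = (2;(1,1,1))
  • {4,9}:  v_{4} + v_{9} = 2·v_{1} + v_{6} + v_{8}  so sig = (2;(1,1,2))
  • {6,7}:  v_{6} + v_{7} = 2·v_{2} + v_{4}  so sig = (2;(1,2))
  • {5,6,8}:  v_{5} + v_{6} + v_{8} = v_{2}  so sig = (3;(1))
  • {1,3,6,8}:  v_{1} + v_{3} + v_{6} + v_{8} = v_{9}  so sig = (4;(1))
  • {2,4,5,8}:  v_{2} + v_{4} + v_{5} + v_{8} = v_{7}  so sig = (4;(1))

so the primitive-relation signature multiset is
{ (2;()),  (2;(1)) ×3,  (2;(1,1)),  (2;(1,1,1)) ×2,  (2;(1,1,2)),  (2;(1,2)),  (3;(1)),  (4;(1)) ×2 }


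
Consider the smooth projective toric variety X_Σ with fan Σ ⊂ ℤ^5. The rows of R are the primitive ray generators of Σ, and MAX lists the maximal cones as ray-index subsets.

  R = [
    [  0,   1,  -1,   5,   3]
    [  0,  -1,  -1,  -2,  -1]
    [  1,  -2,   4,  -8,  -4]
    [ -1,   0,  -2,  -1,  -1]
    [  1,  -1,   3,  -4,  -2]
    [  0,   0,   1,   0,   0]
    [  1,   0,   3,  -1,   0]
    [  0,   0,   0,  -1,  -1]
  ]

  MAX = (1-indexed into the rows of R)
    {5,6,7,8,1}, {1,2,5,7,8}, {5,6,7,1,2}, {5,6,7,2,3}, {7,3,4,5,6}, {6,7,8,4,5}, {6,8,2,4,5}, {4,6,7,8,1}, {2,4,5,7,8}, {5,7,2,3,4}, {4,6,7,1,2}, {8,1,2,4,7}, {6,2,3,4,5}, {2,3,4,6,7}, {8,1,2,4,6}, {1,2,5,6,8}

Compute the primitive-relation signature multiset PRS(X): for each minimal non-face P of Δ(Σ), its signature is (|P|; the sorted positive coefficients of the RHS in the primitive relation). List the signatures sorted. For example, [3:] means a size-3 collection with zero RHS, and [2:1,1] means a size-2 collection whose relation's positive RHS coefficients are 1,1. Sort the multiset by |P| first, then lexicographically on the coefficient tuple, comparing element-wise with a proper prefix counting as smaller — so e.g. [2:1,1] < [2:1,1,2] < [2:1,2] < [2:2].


5 collections generate NE(X_Σ); each relation:

  P = {1,3}:  v_{1} + v_{3} = v_{2} + v_{6} + v_{7}  ⟹  sig = [2:1,1,1]
  P = {3,8}:  v_{3} + v_{8} = v_{4} + 2·v_{5}  ⟹  sig = [2:1,2]
  P = {1,4,5}:  v_{1} + v_{4} + v_{5} = 0  ⟹  sig = [3:]
  P = {2,6,7,8}:  v_{2} + v_{6} + v_{7} + v_{8} = v_{5}  ⟹  sig = [4:1]
  P = {2,4,5,6,7}:  v_{2} + v_{4} + v_{5} + v_{6} + v_{7} = v_{3}  ⟹  sig = [5:1]

Hence PRS(X_Σ) =
    [2:1,1,1]
    [2:1,2]
    [3:]
    [4:1]
    [5:1]


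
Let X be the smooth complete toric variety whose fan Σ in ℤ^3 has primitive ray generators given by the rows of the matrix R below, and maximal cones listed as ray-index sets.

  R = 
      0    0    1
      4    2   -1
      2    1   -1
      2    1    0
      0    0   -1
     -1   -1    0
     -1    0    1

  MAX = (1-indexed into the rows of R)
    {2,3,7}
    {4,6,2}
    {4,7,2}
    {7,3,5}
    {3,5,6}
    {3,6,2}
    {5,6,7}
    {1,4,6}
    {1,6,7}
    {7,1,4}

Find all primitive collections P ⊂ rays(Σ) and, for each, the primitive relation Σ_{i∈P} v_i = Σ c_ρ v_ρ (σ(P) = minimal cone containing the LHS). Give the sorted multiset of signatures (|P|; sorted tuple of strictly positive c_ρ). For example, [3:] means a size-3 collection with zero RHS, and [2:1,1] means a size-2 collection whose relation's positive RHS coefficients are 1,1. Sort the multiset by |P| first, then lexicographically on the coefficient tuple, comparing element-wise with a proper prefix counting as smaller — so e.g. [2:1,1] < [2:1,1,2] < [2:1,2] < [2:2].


Δ(Σ) — 7 vertices, 9 min non-faces:

  {1,5}:  v_{1} + v_{5} = 0  ⟹  sig = [2:]
  {1,3}:  v_{1} + v_{3} = v_{4}  ⟹  sig = [2:1]
  {3,4}:  v_{3} + v_{4} = v_{2}  ⟹  sig = [2:1]
  {4,5}:  v_{4} + v_{5} = v_{3}  ⟹  sig = [2:1]
  {1,2}:  v_{1} + v_{2} = 2·v_{4}  ⟹  sig = [2:2]
  {2,5}:  v_{2} + v_{5} = 2·v_{3}  ⟹  sig = [2:2]
  {3,6,7}:  v_{3} + v_{6} + v_{7} = 0  ⟹  sig = [3:]
  {2,6,7}:  v_{2} + v_{6} + v_{7} = v_{4}  ⟹  sig = [3:1]
  {4,6,7}:  v_{4} + v_{6} + v_{7} = v_{1}  ⟹  sig = [3:1]

Hence PRS(X_Σ) =
    [2:]
    [2:1]
    [2:1]
    [2:1]
    [2:2]
    [2:2]
    [3:]
    [3:1]
    [3:1]


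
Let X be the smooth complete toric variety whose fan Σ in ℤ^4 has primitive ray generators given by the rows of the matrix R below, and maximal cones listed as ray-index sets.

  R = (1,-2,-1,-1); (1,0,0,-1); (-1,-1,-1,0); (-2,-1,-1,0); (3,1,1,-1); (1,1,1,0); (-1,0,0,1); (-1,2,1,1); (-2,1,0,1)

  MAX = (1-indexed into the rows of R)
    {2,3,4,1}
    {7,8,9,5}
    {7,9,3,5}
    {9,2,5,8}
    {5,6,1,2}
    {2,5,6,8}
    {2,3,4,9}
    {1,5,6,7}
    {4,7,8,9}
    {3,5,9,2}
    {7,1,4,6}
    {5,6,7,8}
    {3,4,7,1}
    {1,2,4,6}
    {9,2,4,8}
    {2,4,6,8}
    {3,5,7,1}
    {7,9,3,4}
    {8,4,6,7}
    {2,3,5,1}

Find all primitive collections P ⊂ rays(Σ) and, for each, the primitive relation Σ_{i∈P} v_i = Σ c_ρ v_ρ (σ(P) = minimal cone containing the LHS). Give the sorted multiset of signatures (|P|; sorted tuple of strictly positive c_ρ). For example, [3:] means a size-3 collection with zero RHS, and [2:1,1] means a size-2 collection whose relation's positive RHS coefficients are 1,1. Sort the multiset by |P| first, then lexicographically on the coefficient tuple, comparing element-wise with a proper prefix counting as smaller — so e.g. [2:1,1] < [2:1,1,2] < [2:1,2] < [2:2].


7 minimal non-faces of Δ(Σ) (on 9 rays):

  {1,8}:  v_{1} + v_{8} = 0  →  sig = [2:]
  {2,7}:  v_{2} + v_{7} = 0  →  sig = [2:]
  {3,6}:  v_{3} + v_{6} = 0  →  sig = [2:]
  {1,9}:  v_{1} + v_{9} = v_{3}  →  sig = [2:1]
  {3,8}:  v_{3} + v_{8} = v_{9}  →  sig = [2:1]
  {4,5}:  v_{4} + v_{5} = v_{2}  →  sig = [2:1]
  {6,9}:  v_{6} + v_{9} = v_{8}  →  sig = [2:1]

Signatures (|P|; sorted positive RHS coefficients), sorted:
    |P|=2: 7 collections, coeffs (), (), (), (1), (1), (1), (1)


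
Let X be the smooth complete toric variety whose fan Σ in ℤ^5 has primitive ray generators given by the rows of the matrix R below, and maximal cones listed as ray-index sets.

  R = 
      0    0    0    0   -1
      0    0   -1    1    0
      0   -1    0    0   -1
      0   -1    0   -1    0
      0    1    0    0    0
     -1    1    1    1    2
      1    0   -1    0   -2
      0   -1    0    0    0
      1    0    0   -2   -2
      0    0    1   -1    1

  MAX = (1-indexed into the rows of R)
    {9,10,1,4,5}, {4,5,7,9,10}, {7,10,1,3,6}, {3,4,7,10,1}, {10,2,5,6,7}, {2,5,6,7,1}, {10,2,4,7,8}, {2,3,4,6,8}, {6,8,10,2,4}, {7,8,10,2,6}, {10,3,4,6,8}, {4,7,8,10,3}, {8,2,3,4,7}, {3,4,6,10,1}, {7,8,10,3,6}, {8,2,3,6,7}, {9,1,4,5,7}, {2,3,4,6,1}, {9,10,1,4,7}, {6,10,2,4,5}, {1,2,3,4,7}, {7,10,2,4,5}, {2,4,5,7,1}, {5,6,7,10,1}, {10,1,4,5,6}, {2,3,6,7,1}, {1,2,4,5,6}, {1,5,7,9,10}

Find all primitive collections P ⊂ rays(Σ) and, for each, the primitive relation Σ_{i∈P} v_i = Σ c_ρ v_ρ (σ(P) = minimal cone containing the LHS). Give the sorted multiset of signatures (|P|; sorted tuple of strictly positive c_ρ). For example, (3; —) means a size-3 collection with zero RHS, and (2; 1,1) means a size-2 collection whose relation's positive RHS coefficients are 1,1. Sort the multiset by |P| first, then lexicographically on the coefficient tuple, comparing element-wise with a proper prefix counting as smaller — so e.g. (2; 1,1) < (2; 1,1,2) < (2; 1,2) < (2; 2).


|primitive collections| = 11. Relations:

  • {5,8}:  v_{5} + v_{8} = 0  ⟹  sig = (2; —)
  • {1,8}:  v_{1} + v_{8} = v_{3}  ⟹  sig = (2; 1)
  • {3,5}:  v_{3} + v_{5} = v_{1}  ⟹  sig = (2; 1)
  • {2,9}:  v_{2} + v_{9} = v_{4} + v_{5} + v_{7}  ⟹  sig = (2; 1,1,1)
  • {6,9}:  v_{6} + v_{9} = v_{1} + v_{5} + v_{10}  ⟹  sig = (2; 1,1,1)
  • {8,9}:  v_{8} + v_{9} = v_{1} + v_{4} + v_{7} + v_{10}  ⟹  sig = (2; 1,1,1,1)
  • {3,9}:  v_{3} + v_{9} = 2·v_{1} + v_{4} + v_{7} + v_{10}  ⟹  sig = (2; 1,1,1,2)
  • {1,2,10}:  v_{1} + v_{2} + v_{10} = 0  ⟹  sig = (3; —)
  • {4,6,7}:  v_{4} + v_{6} + v_{7} = 0  ⟹  sig = (3; —)
  • {2,3,10}:  v_{2} + v_{3} + v_{10} = v_{8}  ⟹  sig = (3; 1)
  • {1,4,5,7,10}:  v_{1} + v_{4} + v_{5} + v_{7} + v_{10} = v_{9}  ⟹  sig = (5; 1)

Signatures (|P|; sorted positive RHS coefficients), sorted:
[(2; —), (2; 1), (2; 1), (2; 1,1,1), (2; 1,1,1), (2; 1,1,1,1), (2; 1,1,1,2), (3; —), (3; —), (3; 1), (5; 1)]


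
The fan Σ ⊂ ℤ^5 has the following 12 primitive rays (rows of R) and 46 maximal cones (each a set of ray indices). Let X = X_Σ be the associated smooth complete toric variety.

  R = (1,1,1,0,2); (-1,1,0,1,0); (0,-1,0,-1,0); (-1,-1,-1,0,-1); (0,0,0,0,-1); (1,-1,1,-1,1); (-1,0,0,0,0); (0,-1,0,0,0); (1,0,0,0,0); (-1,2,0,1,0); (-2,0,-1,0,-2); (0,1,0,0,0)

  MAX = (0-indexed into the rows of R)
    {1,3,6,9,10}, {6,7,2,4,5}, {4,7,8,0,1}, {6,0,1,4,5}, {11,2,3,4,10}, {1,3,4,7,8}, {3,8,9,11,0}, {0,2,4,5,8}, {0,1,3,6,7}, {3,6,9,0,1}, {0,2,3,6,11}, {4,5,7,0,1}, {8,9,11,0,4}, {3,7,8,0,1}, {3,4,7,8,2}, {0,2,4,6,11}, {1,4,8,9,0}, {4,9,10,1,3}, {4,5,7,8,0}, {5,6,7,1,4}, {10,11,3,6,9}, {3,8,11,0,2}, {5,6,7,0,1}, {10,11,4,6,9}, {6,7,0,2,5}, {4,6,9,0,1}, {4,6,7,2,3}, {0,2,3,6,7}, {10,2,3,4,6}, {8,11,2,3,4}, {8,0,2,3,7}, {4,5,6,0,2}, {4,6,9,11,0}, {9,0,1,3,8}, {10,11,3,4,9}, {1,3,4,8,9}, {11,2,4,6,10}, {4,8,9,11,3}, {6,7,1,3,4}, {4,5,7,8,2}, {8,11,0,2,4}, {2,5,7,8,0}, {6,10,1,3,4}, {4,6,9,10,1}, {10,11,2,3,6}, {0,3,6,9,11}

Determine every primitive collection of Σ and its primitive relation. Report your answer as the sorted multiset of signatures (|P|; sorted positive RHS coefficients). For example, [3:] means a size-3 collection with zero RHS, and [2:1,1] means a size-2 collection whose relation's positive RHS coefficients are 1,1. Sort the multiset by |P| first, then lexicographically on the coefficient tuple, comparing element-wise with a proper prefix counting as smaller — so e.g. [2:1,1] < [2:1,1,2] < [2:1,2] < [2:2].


Primitive collections (19):

  {6,8}:  v_{6} + v_{8} = 0  ⇒ sig = [2:]
  {7,11}:  v_{7} + v_{11} = 0  ⇒ sig = [2:]
  {1,2}:  v_{1} + v_{2} = v_{6}  ⇒ sig = [2:1]
  {1,11}:  v_{1} + v_{11} = v_{9}  ⇒ sig = [2:1]
  {7,9}:  v_{7} + v_{9} = v_{1}  ⇒ sig = [2:1]
  {0,10}:  v_{0} + v_{10} = v_{6} + v_{11}  ⇒ sig = [2:1,1]
  {2,9}:  v_{2} + v_{9} = v_{6} + v_{11}  ⇒ sig = [2:1,1]
  {3,5}:  v_{3} + v_{5} = v_{2} + v_{7}  ⇒ sig = [2:1,1]
  {5,9}:  v_{5} + v_{9} = v_{0} + v_{4} + v_{6}  ⇒ sig = [2:1,1,1]
  {5,10}:  v_{5} + v_{10} = v_{2} + v_{4} + v_{6}  ⇒ sig = [2:1,1,1]
  {5,11}:  v_{5} + v_{11} = v_{0} + v_{2} + v_{4}  ⇒ sig = [2:1,1,1]
  {7,10}:  v_{7} + v_{10} = v_{3} + v_{4} + v_{6}  ⇒ sig = [2:1,1,1]
  {8,10}:  v_{8} + v_{10} = v_{3} + v_{4} + v_{11}  ⇒ sig = [2:1,1,1]
  {0,3,4}:  v_{0} + v_{3} + v_{4} = 0  ⇒ sig = [3:]
  {1,5,8}:  v_{1} + v_{5} + v_{8} = v_{0} + v_{4} + v_{7}  ⇒ sig = [3:1,1,1]
  {0,2,4,7}:  v_{0} + v_{2} + v_{4} + v_{7} = v_{5}  ⇒ sig = [4:1]
  {3,4,6,11}:  v_{3} + v_{4} + v_{6} + v_{11} = v_{10}  ⇒ sig = [4:1]
  {0,4,6,7}:  v_{0} + v_{4} + v_{6} + v_{7} = v_{1} + v_{5}  ⇒ sig = [4:1,1]
  {3,4,6,9}:  v_{3} + v_{4} + v_{6} + v_{9} = v_{1} + v_{10}  ⇒ sig = [4:1,1]

Hence PRS(X_Σ) =
{ [2:] ×2,  [2:1] ×3,  [2:1,1] ×3,  [2:1,1,1] ×5,  [3:],  [3:1,1,1],  [4:1] ×2,  [4:1,1] ×2 }


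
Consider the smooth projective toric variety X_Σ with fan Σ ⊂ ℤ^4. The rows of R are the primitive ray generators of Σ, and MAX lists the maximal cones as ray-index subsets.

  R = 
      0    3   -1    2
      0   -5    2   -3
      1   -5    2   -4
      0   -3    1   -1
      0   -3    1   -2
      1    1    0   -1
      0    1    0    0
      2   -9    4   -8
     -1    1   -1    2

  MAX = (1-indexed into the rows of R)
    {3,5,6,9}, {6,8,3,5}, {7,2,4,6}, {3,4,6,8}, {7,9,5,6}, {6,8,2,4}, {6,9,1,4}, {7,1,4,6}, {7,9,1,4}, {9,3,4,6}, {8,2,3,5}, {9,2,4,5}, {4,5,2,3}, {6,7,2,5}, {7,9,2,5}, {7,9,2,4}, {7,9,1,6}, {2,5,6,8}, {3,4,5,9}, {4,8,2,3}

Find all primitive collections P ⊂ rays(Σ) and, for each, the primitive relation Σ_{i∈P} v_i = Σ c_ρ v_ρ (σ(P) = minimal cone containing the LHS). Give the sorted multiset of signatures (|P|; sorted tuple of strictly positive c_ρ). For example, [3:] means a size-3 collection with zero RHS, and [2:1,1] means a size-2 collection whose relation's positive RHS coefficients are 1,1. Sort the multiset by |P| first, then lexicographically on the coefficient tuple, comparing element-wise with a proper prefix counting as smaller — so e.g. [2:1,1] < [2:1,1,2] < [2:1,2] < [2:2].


Σ has 14 primitive collections:

  • {1,5}:  v_{1} + v_{5} = 0  →  sig = [2:]
  • {1,2}:  v_{1} + v_{2} = v_{4} + v_{7}  →  sig = [2:1,1]
  • {1,3}:  v_{1} + v_{3} = v_{4} + v_{6}  →  sig = [2:1,1]
  • {3,7}:  v_{3} + v_{7} = v_{2} + v_{6}  →  sig = [2:1,1]
  • {8,9}:  v_{8} + v_{9} = v_{3} + v_{5}  →  sig = [2:1,1]
  • {1,8}:  v_{1} + v_{8} = v_{2} + v_{4} + 2·v_{6}  →  sig = [2:1,1,2]
  • {7,8}:  v_{7} + v_{8} = 2·v_{2} + 2·v_{6}  →  sig = [2:2,2]
  • {2,3,6}:  v_{2} + v_{3} + v_{6} = v_{8}  →  sig = [3:1]
  • {2,6,9}:  v_{2} + v_{6} + v_{9} = v_{5}  →  sig = [3:1]
  • {4,5,6}:  v_{4} + v_{5} + v_{6} = v_{3}  →  sig = [3:1]
  • {4,5,7}:  v_{4} + v_{5} + v_{7} = v_{2}  →  sig = [3:1]
  • {2,3,9}:  v_{2} + v_{3} + v_{9} = v_{4} + 2·v_{5}  →  sig = [3:1,2]
  • {4,5,8}:  v_{4} + v_{5} + v_{8} = v_{2} + 2·v_{3}  →  sig = [3:1,2]
  • {4,6,7,9}:  v_{4} + v_{6} + v_{7} + v_{9} = 0  →  sig = [4:]

Hence PRS(X_Σ) =
{ [2:],  [2:1,1] ×4,  [2:1,1,2],  [2:2,2],  [3:1] ×4,  [3:1,2] ×2,  [4:] }
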